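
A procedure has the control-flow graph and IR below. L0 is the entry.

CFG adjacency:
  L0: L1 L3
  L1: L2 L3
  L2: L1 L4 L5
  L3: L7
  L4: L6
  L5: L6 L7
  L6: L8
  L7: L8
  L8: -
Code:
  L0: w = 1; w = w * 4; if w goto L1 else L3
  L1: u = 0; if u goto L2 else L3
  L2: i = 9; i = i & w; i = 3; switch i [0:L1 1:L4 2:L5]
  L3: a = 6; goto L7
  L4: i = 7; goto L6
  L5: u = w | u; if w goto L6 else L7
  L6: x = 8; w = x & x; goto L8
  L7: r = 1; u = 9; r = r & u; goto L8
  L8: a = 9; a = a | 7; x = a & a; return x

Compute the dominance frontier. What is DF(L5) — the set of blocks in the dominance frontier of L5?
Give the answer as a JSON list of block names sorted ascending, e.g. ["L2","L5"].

idom tree: L1←L0 L2←L1 L3←L0 L4←L2 L5←L2 L6←L2 L7←L0 L8←L0
Dom∩ at merges:
  L1: preds {L0,L2}: {L0} ∩ {L0,L1,L2} = {L0}; idom=L0
  L3: preds {L0,L1}: {L0} ∩ {L0,L1} = {L0}; idom=L0
  L6: preds {L4,L5}: {L0,L1,L2,L4} ∩ {L0,L1,L2,L5} = {L0,L1,L2}; idom=L2
  L7: preds {L3,L5}: {L0,L3} ∩ {L0,L1,L2,L5} = {L0}; idom=L0
  L8: preds {L6,L7}: {L0,L1,L2,L6} ∩ {L0,L7} = {L0}; idom=L0

DF derivation:
  L1←L0: walk · to L0
  L1←L2: walk L2→L1 to L0
  L3←L0: walk · to L0
  L3←L1: walk L1 to L0
  L6←L4: walk L4 to L2
  L6←L5: walk L5 to L2
  L7←L3: walk L3 to L0
  L7←L5: walk L5→L2→L1 to L0
  L8←L6: walk L6→L2→L1 to L0
  L8←L7: walk L7 to L0
  L0: DF=∅
  L1: DF={L1,L3,L7,L8}
  L2: DF={L1,L7,L8}
  L3: DF={L7}
  L4: DF={L6}
  L5: DF={L6,L7}
  L6: DF={L8}
  L7: DF={L8}
  L8: DF=∅

DF(L5) = ["L6", "L7"]

Answer: ["L6", "L7"]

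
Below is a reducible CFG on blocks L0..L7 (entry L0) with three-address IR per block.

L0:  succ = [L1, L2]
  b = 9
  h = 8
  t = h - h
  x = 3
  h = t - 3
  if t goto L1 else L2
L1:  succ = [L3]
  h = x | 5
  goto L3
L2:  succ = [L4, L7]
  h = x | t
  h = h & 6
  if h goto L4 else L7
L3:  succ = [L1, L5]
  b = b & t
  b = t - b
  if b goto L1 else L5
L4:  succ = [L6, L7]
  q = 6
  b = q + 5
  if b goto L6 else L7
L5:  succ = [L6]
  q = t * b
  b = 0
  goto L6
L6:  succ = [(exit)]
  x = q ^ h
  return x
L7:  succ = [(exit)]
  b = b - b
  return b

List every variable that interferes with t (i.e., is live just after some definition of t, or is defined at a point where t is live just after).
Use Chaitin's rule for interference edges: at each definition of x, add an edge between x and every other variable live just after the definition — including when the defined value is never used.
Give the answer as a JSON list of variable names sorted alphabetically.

Block summaries:
  L0: def={b,h,t,x} ue=∅
  L1: def={h} ue={x}
  L2: def={h} ue={t,x}
  L3: def={b} ue={b,t}
  L4: def={b,q} ue=∅
  L5: def={b,q} ue={b,t}
  L6: def={x} ue={h,q}
  L7: def={b} ue={b}

Liveness:
  L0 li=∅ lo={b,t,x}
  L1 li={b,t,x} lo={b,h,t,x}
  L2 li={b,t,x} lo={b,h}
  L3 li={b,h,t,x} lo={b,h,t,x}
  L4 li={h} lo={b,h,q}
  L5 li={b,h,t} lo={h,q}
  L6 li={h,q} lo=∅
  L7 li={b} lo=∅

Interference:
  b: {h,q,t,x}
  h: {b,q,t,x}
  q: {b,h}
  t: {b,h,x}
  x: {b,h,t}

N(t) = ["b", "h", "x"]

Answer: ["b", "h", "x"]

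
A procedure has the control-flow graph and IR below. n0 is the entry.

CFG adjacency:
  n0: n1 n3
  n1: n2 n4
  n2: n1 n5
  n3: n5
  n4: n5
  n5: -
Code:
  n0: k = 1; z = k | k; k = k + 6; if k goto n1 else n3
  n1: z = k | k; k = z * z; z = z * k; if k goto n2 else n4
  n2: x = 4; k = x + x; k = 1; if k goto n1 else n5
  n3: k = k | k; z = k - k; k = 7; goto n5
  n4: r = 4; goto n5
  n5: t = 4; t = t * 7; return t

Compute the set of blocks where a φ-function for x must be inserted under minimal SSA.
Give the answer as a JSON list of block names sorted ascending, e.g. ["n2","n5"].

idom tree: n1←n0 n2←n1 n3←n0 n4←n1 n5←n0
Dom∩ at merges:
  n1: preds {n0,n2}: {n0} ∩ {n0,n1,n2} = {n0}; idom=n0
  n5: preds {n2,n3,n4}: {n0,n1,n2} ∩ {n0,n3} ∩ {n0,n1,n4} = {n0}; idom=n0

DF derivation:
  join n1 pred n0: · stop@n0
  join n1 pred n2: n2→n1 stop@n0
  join n5 pred n2: n2→n1 stop@n0
  join n5 pred n3: n3 stop@n0
  join n5 pred n4: n4→n1 stop@n0
  n0: DF=∅
  n1: DF={n1,n5}
  n2: DF={n1,n5}
  n3: DF={n5}
  n4: DF={n5}
  n5: DF=∅

φ for x: defs {n2}
  DF⁺ = {n1,n5}

Answer: ["n1", "n5"]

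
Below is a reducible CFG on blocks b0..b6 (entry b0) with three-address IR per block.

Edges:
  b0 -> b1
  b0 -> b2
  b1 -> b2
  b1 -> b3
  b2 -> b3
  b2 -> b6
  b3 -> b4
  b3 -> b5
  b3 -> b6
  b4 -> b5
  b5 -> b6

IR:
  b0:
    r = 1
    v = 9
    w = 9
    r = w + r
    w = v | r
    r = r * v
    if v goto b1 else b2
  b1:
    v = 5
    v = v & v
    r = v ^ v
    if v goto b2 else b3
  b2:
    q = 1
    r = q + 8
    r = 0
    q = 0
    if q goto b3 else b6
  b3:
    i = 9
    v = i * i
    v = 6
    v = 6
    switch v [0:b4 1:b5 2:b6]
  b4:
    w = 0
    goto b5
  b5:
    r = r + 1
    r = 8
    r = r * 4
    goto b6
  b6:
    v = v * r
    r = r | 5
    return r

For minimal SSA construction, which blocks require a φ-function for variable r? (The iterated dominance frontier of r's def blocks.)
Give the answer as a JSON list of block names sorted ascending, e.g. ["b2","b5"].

idom tree: b1←b0 b2←b0 b3←b0 b4←b3 b5←b3 b6←b0
Dom at joins:
  b2: preds {b0,b1}: {b0} ∩ {b0,b1} = {b0}; idom=b0
  b3: preds {b1,b2}: {b0,b1} ∩ {b0,b2} = {b0}; idom=b0
  b5: preds {b3,b4}: {b0,b3} ∩ {b0,b3,b4} = {b0,b3}; idom=b3
  b6: preds {b2,b3,b5}: {b0,b2} ∩ {b0,b3} ∩ {b0,b3,b5} = {b0}; idom=b0

DF walk-up:
  b2←b0: walk · to b0
  b2←b1: walk b1 to b0
  b3←b1: walk b1 to b0
  b3←b2: walk b2 to b0
  b5←b3: walk · to b3
  b5←b4: walk b4 to b3
  b6←b2: walk b2 to b0
  b6←b3: walk b3 to b0
  b6←b5: walk b5→b3 to b0
  b0: DF=∅
  b1: DF={b2,b3}
  b2: DF={b3,b6}
  b3: DF={b6}
  b4: DF={b5}
  b5: DF={b6}
  b6: DF=∅

φ for r: defs {b0,b1,b2,b5,b6}
  DF⁺ = {b2,b3,b6}

Answer: ["b2", "b3", "b6"]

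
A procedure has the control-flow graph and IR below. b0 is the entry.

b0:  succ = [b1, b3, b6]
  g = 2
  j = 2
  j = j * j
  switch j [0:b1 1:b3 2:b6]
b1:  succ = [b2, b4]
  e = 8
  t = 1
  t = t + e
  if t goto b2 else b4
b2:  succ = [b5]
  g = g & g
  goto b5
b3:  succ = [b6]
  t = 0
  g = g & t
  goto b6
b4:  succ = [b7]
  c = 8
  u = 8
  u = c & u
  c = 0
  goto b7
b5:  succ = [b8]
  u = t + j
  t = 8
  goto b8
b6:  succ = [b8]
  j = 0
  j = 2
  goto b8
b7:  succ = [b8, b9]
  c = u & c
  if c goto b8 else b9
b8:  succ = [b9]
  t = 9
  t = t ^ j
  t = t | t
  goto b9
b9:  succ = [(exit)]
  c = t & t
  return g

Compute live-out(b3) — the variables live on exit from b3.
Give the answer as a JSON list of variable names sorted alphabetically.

Block summaries:
  b0: def={g,j} ue=∅
  b1: def={e,t} ue=∅
  b2: def={g} ue={g}
  b3: def={g,t} ue={g}
  b4: def={c,u} ue=∅
  b5: def={t,u} ue={j,t}
  b6: def={j} ue=∅
  b7: def={c} ue={c,u}
  b8: def={t} ue={j}
  b9: def={c} ue={g,t}

Live sets:
  live b0: ∅→{g,j}
  live b1: {g,j}→{g,j,t}
  live b2: {g,j,t}→{g,j,t}
  live b3: {g}→{g}
  live b4: {g,j,t}→{c,g,j,t,u}
  live b5: {g,j,t}→{g,j}
  live b6: {g}→{g,j}
  live b7: {c,g,j,t,u}→{g,j,t}
  live b8: {g,j}→{g,t}
  live b9: {g,t}→∅

live-out(b3) = ["g"]

Answer: ["g"]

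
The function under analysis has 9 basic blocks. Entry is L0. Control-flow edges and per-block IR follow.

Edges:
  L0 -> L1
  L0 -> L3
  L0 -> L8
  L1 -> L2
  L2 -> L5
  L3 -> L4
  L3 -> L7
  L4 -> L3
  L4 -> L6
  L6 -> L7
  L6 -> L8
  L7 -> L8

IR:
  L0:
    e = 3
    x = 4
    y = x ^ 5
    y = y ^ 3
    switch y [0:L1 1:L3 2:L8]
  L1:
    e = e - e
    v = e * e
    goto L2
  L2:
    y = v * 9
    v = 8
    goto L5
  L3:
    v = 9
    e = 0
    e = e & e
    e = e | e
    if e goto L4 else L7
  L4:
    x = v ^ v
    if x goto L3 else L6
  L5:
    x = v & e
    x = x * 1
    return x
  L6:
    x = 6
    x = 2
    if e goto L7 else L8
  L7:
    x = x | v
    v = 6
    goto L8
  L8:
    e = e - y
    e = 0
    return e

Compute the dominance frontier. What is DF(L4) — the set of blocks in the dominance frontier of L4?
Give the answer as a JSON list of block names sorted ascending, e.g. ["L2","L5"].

idom tree: L1←L0 L2←L1 L3←L0 L4←L3 L5←L2 L6←L4 L7←L3 L8←L0
Dom∩ at merges:
  L3: preds {L0,L4}: {L0} ∩ {L0,L3,L4} = {L0}; idom=L0
  L7: preds {L3,L6}: {L0,L3} ∩ {L0,L3,L4,L6} = {L0,L3}; idom=L3
  L8: preds {L0,L6,L7}: {L0} ∩ {L0,L3,L4,L6} ∩ {L0,L3,L7} = {L0}; idom=L0

DF derivation:
  L3←L0: walk · to L0
  L3←L4: walk L4→L3 to L0
  L7←L3: walk · to L3
  L7←L6: walk L6→L4 to L3
  L8←L0: walk · to L0
  L8←L6: walk L6→L4→L3 to L0
  L8←L7: walk L7→L3 to L0
  L0: DF=∅
  L1: DF=∅
  L2: DF=∅
  L3: DF={L3,L8}
  L4: DF={L3,L7,L8}
  L5: DF=∅
  L6: DF={L7,L8}
  L7: DF={L8}
  L8: DF=∅

DF(L4) = ["L3", "L7", "L8"]

Answer: ["L3", "L7", "L8"]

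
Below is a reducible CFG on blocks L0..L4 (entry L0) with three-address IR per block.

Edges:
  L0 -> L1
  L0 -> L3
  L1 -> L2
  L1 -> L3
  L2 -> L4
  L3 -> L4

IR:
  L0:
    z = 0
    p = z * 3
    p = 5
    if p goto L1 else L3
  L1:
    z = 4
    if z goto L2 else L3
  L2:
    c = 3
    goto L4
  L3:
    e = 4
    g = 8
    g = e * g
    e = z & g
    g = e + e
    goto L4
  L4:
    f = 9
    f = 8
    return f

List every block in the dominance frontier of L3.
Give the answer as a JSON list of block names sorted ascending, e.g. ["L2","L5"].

idom tree: L1←L0 L2←L1 L3←L0 L4←L0
Join-block Dom:
  L3: preds {L0,L1}: {L0} ∩ {L0,L1} = {L0}; idom=L0
  L4: preds {L2,L3}: {L0,L1,L2} ∩ {L0,L3} = {L0}; idom=L0

DF derivation:
  join L3 pred L0: · stop@L0
  join L3 pred L1: L1 stop@L0
  join L4 pred L2: L2→L1 stop@L0
  join L4 pred L3: L3 stop@L0
  L0: DF=∅
  L1: DF={L3,L4}
  L2: DF={L4}
  L3: DF={L4}
  L4: DF=∅

DF(L3) = ["L4"]

Answer: ["L4"]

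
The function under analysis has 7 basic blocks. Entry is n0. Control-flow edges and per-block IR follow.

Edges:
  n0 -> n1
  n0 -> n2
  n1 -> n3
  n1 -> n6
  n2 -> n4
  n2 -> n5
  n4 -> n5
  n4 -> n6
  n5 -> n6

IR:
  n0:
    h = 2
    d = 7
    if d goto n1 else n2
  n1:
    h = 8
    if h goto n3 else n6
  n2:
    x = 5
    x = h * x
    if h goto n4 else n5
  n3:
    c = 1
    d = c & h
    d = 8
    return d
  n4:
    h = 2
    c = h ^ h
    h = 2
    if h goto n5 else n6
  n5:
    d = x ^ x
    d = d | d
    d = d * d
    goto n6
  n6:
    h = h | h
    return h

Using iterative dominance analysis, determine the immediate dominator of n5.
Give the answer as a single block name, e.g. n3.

Answer: n2

Analysis:
idom tree: n1←n0 n2←n0 n3←n1 n4←n2 n5←n2 n6←n0
Dom∩ at merges:
  n5: preds {n2,n4}: {n0,n2} ∩ {n0,n2,n4} = {n0,n2}; idom=n2
  n6: preds {n1,n4,n5}: {n0,n1} ∩ {n0,n2,n4} ∩ {n0,n2,n5} = {n0}; idom=n0

idom(n5) = n2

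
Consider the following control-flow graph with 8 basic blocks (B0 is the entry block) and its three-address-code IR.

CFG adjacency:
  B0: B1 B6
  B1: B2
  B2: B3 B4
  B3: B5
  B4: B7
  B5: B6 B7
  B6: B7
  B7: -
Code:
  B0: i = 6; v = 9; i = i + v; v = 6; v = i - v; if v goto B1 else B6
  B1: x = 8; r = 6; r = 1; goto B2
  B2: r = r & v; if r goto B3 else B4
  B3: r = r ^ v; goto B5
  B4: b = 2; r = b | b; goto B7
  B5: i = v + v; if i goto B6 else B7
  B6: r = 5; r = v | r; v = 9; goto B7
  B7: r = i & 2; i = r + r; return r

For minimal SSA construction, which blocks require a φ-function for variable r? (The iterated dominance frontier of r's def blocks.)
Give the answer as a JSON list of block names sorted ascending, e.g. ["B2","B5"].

Answer: ["B6", "B7"]

Derivation:
idom tree: B1←B0 B2←B1 B3←B2 B4←B2 B5←B3 B6←B0 B7←B0
Join-block Dom:
  B6: preds {B0,B5}: {B0} ∩ {B0,B1,B2,B3,B5} = {B0}; idom=B0
  B7: preds {B4,B5,B6}: {B0,B1,B2,B4} ∩ {B0,B1,B2,B3,B5} ∩ {B0,B6} = {B0}; idom=B0

Frontier:
  B6←B0: walk · to B0
  B6←B5: walk B5→B3→B2→B1 to B0
  B7←B4: walk B4→B2→B1 to B0
  B7←B5: walk B5→B3→B2→B1 to B0
  B7←B6: walk B6 to B0
  DF(B0)=∅
  DF(B1)={B6,B7}
  DF(B2)={B6,B7}
  DF(B3)={B6,B7}
  DF(B4)={B7}
  DF(B5)={B6,B7}
  DF(B6)={B7}
  DF(B7)=∅

φ for r: defs {B1,B2,B3,B4,B6,B7}
  DF⁺ = {B6,B7}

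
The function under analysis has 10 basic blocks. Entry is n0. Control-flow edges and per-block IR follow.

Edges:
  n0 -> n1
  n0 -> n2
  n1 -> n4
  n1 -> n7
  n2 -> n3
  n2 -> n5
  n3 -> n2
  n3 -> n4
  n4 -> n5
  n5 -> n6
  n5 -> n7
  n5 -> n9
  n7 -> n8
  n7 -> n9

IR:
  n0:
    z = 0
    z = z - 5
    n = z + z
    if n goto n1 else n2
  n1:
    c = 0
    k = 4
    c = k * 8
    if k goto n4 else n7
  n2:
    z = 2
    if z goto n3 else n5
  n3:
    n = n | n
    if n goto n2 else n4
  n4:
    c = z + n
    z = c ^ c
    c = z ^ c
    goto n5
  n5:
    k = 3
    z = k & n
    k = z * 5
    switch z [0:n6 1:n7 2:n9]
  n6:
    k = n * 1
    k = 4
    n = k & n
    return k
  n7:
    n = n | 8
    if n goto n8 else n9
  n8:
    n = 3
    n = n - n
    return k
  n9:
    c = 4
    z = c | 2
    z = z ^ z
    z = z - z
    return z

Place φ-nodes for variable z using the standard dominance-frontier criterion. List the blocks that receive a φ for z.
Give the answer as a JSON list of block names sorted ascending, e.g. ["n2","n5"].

Answer: ["n2", "n4", "n5", "n7", "n9"]

Derivation:
idom tree: n1←n0 n2←n0 n3←n2 n4←n0 n5←n0 n6←n5 n7←n0 n8←n7 n9←n0
Dom∩ at merges:
  n2: preds {n0,n3}: {n0} ∩ {n0,n2,n3} = {n0}; idom=n0
  n4: preds {n1,n3}: {n0,n1} ∩ {n0,n2,n3} = {n0}; idom=n0
  n5: preds {n2,n4}: {n0,n2} ∩ {n0,n4} = {n0}; idom=n0
  n7: preds {n1,n5}: {n0,n1} ∩ {n0,n5} = {n0}; idom=n0
  n9: preds {n5,n7}: {n0,n5} ∩ {n0,n7} = {n0}; idom=n0

DF derivation:
  n2←n0: walk · to n0
  n2←n3: walk n3→n2 to n0
  n4←n1: walk n1 to n0
  n4←n3: walk n3→n2 to n0
  n5←n2: walk n2 to n0
  n5←n4: walk n4 to n0
  n7←n1: walk n1 to n0
  n7←n5: walk n5 to n0
  n9←n5: walk n5 to n0
  n9←n7: walk n7 to n0
  n0: DF=∅
  n1: DF={n4,n7}
  n2: DF={n2,n4,n5}
  n3: DF={n2,n4}
  n4: DF={n5}
  n5: DF={n7,n9}
  n6: DF=∅
  n7: DF={n9}
  n8: DF=∅
  n9: DF=∅

φ for z: defs {n0,n2,n4,n5,n9}
  DF⁺ = {n2,n4,n5,n7,n9}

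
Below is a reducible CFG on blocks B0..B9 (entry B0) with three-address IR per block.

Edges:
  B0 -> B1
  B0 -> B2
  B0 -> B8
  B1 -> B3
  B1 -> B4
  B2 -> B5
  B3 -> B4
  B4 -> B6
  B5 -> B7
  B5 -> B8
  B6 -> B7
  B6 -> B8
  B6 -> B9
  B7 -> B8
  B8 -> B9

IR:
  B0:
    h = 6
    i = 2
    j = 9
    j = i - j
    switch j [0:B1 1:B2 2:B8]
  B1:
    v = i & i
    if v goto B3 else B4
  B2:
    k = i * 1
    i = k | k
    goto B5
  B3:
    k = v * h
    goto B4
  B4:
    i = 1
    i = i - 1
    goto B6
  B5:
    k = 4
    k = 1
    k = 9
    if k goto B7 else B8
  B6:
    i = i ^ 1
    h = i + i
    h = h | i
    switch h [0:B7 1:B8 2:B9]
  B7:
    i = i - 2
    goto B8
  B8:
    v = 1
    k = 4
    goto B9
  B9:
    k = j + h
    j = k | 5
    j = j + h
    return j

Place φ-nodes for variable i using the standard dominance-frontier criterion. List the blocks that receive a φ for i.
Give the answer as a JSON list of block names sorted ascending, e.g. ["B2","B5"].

idom tree: B1←B0 B2←B0 B3←B1 B4←B1 B5←B2 B6←B4 B7←B0 B8←B0 B9←B0
Join-block Dom:
  B4: preds {B1,B3}: {B0,B1} ∩ {B0,B1,B3} = {B0,B1}; idom=B1
  B7: preds {B5,B6}: {B0,B2,B5} ∩ {B0,B1,B4,B6} = {B0}; idom=B0
  B8: preds {B0,B5,B6,B7}: {B0} ∩ {B0,B2,B5} ∩ {B0,B1,B4,B6} ∩ {B0,B7} = {B0}; idom=B0
  B9: preds {B6,B8}: {B0,B1,B4,B6} ∩ {B0,B8} = {B0}; idom=B0

DF walk-up:
  join B4 pred B1: · stop@B1
  join B4 pred B3: B3 stop@B1
  join B7 pred B5: B5→B2 stop@B0
  join B7 pred B6: B6→B4→B1 stop@B0
  join B8 pred B0: · stop@B0
  join B8 pred B5: B5→B2 stop@B0
  join B8 pred B6: B6→B4→B1 stop@B0
  join B8 pred B7: B7 stop@B0
  join B9 pred B6: B6→B4→B1 stop@B0
  join B9 pred B8: B8 stop@B0
  B0: DF=∅
  B1: DF={B7,B8,B9}
  B2: DF={B7,B8}
  B3: DF={B4}
  B4: DF={B7,B8,B9}
  B5: DF={B7,B8}
  B6: DF={B7,B8,B9}
  B7: DF={B8}
  B8: DF={B9}
  B9: DF=∅

φ for i: defs {B0,B2,B4,B6,B7}
  DF⁺ = {B7,B8,B9}

Answer: ["B7", "B8", "B9"]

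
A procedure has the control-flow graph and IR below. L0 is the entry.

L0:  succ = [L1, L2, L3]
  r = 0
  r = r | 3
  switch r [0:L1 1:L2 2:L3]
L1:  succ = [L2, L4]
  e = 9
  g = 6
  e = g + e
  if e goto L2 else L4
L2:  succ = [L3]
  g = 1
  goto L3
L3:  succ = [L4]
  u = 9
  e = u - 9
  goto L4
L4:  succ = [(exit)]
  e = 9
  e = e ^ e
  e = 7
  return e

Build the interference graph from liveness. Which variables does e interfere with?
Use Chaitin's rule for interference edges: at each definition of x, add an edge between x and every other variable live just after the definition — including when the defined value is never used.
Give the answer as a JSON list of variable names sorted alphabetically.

def/use:
  L0: {r} / ∅
  L1: {e,g} / ∅
  L2: {g} / ∅
  L3: {e,u} / ∅
  L4: {e} / ∅

Liveness:
  live L0: ∅→∅
  live L1: ∅→∅
  live L2: ∅→∅
  live L3: ∅→∅
  live L4: ∅→∅

Conflict graph:
  e↔{g}
  g↔{e}
  r↔∅
  u↔∅

N(e) = ["g"]

Answer: ["g"]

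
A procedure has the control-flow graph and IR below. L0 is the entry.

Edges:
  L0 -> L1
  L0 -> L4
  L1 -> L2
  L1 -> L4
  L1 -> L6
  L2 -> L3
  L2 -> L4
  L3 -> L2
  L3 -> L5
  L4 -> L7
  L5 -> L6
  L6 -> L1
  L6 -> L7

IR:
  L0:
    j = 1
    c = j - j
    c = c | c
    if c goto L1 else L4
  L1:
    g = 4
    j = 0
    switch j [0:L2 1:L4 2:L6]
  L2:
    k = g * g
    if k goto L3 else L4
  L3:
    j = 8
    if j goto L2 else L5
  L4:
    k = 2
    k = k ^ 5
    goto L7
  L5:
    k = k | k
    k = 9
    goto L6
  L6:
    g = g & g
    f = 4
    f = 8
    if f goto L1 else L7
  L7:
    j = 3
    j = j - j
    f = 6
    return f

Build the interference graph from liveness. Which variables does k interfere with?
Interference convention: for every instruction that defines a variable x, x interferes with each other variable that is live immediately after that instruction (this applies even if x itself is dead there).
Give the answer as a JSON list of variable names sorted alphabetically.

Answer: ["g", "j"]

Working:
def/use:
  L0 def {c,j} use ∅
  L1 def {g,j} use ∅
  L2 def {k} use {g}
  L3 def {j} use ∅
  L4 def {k} use ∅
  L5 def {k} use {k}
  L6 def {f,g} use {g}
  L7 def {f,j} use ∅

Backward fixpoint:
  L0: in=∅ out=∅
  L1: in=∅ out={g}
  L2: in={g} out={g,k}
  L3: in={g,k} out={g,k}
  L4: in=∅ out=∅
  L5: in={g,k} out={g}
  L6: in={g} out=∅
  L7: in=∅ out=∅

Interfere edges:
  c — ∅
  f — ∅
  g — {j,k}
  j — {g,k}
  k — {g,j}

N(k) = ["g", "j"]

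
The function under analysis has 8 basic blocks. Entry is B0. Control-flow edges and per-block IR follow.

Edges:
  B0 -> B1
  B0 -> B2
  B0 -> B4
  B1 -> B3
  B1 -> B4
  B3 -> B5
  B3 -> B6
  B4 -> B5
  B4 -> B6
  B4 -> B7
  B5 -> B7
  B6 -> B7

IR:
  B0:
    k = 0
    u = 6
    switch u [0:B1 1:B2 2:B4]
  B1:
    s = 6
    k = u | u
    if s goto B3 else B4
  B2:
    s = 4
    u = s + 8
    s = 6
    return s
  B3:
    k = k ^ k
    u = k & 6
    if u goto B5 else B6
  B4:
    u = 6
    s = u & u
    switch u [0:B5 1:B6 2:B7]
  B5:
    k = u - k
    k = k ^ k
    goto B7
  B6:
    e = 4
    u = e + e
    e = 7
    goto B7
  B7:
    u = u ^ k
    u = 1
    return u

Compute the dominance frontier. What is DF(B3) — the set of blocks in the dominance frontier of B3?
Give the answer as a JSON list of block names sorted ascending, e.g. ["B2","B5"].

Answer: ["B5", "B6"]

Derivation:
idom tree: B1←B0 B2←B0 B3←B1 B4←B0 B5←B0 B6←B0 B7←B0
Dom∩ at merges:
  B4: preds {B0,B1}: {B0} ∩ {B0,B1} = {B0}; idom=B0
  B5: preds {B3,B4}: {B0,B1,B3} ∩ {B0,B4} = {B0}; idom=B0
  B6: preds {B3,B4}: {B0,B1,B3} ∩ {B0,B4} = {B0}; idom=B0
  B7: preds {B4,B5,B6}: {B0,B4} ∩ {B0,B5} ∩ {B0,B6} = {B0}; idom=B0

DF walk-up:
  join B4 pred B0: · stop@B0
  join B4 pred B1: B1 stop@B0
  join B5 pred B3: B3→B1 stop@B0
  join B5 pred B4: B4 stop@B0
  join B6 pred B3: B3→B1 stop@B0
  join B6 pred B4: B4 stop@B0
  join B7 pred B4: B4 stop@B0
  join B7 pred B5: B5 stop@B0
  join B7 pred B6: B6 stop@B0
  B0: DF=∅
  B1: DF={B4,B5,B6}
  B2: DF=∅
  B3: DF={B5,B6}
  B4: DF={B5,B6,B7}
  B5: DF={B7}
  B6: DF={B7}
  B7: DF=∅

DF(B3) = ["B5", "B6"]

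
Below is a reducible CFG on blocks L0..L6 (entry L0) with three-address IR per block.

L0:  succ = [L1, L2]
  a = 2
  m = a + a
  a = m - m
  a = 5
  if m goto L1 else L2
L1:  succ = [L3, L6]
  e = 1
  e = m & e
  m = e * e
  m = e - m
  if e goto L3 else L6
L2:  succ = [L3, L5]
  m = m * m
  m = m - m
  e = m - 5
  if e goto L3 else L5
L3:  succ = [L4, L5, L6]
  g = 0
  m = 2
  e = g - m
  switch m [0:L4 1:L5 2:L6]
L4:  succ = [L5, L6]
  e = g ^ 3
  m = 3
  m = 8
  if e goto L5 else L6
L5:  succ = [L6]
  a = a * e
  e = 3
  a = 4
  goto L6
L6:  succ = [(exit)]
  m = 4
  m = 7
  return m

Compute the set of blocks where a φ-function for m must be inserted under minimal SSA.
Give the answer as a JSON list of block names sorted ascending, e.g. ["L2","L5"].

idom tree: L1←L0 L2←L0 L3←L0 L4←L3 L5←L0 L6←L0
Dom∩ at merges:
  L3: preds {L1,L2}: {L0,L1} ∩ {L0,L2} = {L0}; idom=L0
  L5: preds {L2,L3,L4}: {L0,L2} ∩ {L0,L3} ∩ {L0,L3,L4} = {L0}; idom=L0
  L6: preds {L1,L3,L4,L5}: {L0,L1} ∩ {L0,L3} ∩ {L0,L3,L4} ∩ {L0,L5} = {L0}; idom=L0

DF derivation:
  join L3 pred L1: L1 stop@L0
  join L3 pred L2: L2 stop@L0
  join L5 pred L2: L2 stop@L0
  join L5 pred L3: L3 stop@L0
  join L5 pred L4: L4→L3 stop@L0
  join L6 pred L1: L1 stop@L0
  join L6 pred L3: L3 stop@L0
  join L6 pred L4: L4→L3 stop@L0
  join L6 pred L5: L5 stop@L0
  L0 → ∅
  L1 → {L3,L6}
  L2 → {L3,L5}
  L3 → {L5,L6}
  L4 → {L5,L6}
  L5 → {L6}
  L6 → ∅

φ for m: defs {L0,L1,L2,L3,L4,L6}
  DF⁺ = {L3,L5,L6}

Answer: ["L3", "L5", "L6"]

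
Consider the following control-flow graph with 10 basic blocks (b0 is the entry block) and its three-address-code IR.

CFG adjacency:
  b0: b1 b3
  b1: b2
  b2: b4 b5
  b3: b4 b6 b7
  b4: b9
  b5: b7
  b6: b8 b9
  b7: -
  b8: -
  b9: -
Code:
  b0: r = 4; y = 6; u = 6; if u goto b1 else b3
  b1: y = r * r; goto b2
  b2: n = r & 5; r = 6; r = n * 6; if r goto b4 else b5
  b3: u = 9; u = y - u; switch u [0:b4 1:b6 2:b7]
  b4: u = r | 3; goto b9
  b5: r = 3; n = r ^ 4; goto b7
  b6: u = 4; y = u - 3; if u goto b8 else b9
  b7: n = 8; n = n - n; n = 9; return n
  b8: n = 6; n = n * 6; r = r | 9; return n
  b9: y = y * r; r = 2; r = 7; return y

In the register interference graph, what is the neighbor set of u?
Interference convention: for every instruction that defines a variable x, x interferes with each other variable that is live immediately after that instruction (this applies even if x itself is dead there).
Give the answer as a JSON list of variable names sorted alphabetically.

Block summaries:
  b0 def {r,u,y} use ∅
  b1 def {y} use {r}
  b2 def {n,r} use {r}
  b3 def {u} use {y}
  b4 def {u} use {r}
  b5 def {n,r} use ∅
  b6 def {u,y} use ∅
  b7 def {n} use ∅
  b8 def {n,r} use {r}
  b9 def {r,y} use {r,y}

Liveness:
  live b0: ∅→{r,y}
  live b1: {r}→{r,y}
  live b2: {r,y}→{r,y}
  live b3: {r,y}→{r,y}
  live b4: {r,y}→{r,y}
  live b5: ∅→∅
  live b6: {r}→{r,y}
  live b7: ∅→∅
  live b8: {r}→∅
  live b9: {r,y}→∅

Interference:
  n — {r,y}
  r — {n,u,y}
  u — {r,y}
  y — {n,r,u}

N(u) = ["r", "y"]

Answer: ["r", "y"]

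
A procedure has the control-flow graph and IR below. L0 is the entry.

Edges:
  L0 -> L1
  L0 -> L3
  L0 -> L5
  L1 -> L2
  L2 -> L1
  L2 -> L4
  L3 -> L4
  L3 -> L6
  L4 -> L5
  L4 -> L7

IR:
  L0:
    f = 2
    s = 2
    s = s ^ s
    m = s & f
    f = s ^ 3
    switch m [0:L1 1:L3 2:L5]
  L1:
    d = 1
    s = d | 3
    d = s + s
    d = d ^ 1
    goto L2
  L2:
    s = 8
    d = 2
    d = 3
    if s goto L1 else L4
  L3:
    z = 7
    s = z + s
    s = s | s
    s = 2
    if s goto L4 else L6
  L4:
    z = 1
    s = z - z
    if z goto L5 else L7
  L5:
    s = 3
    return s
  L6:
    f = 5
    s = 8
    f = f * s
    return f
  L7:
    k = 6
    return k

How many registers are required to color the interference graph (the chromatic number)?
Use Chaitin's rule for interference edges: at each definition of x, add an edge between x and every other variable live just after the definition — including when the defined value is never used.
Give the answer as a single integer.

Block summaries:
  L0 def {f,m,s} use ∅
  L1 def {d,s} use ∅
  L2 def {d,s} use ∅
  L3 def {s,z} use {s}
  L4 def {s,z} use ∅
  L5 def {s} use ∅
  L6 def {f,s} use ∅
  L7 def {k} use ∅

Liveness:
  live L0: ∅→{s}
  live L1: ∅→∅
  live L2: ∅→∅
  live L3: {s}→∅
  live L4: ∅→∅
  live L5: ∅→∅
  live L6: ∅→∅
  live L7: ∅→∅

Conflict graph:
  d↔{s}
  f↔{m,s}
  k↔∅
  m↔{f,s}
  s↔{d,f,m,z}
  z↔{s}

Registers:
  clique {f,m,s} ⇒ need ≥ 3
  assign d→r1 f→r1 k→r0 m→r2 s→r0 z→r1 — no edge inside a register ⇒ χ ≤ 3
  χ = 3

Answer: 3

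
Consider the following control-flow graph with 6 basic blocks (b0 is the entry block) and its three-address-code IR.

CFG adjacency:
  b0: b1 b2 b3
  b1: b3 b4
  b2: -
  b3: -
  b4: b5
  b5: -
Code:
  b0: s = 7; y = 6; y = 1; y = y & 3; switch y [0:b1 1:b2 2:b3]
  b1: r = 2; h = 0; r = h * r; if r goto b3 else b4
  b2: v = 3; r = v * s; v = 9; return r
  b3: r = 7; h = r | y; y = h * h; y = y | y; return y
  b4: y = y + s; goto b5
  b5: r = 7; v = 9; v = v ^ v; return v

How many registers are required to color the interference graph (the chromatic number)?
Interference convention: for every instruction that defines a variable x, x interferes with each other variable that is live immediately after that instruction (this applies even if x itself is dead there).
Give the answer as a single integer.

Answer: 4

Analysis:
Block summaries:
  b0 def {s,y} use ∅
  b1 def {h,r} use ∅
  b2 def {r,v} use {s}
  b3 def {h,r,y} use {y}
  b4 def {y} use {s,y}
  b5 def {r,v} use ∅

Live sets:
  b0 li=∅ lo={s,y}
  b1 li={s,y} lo={s,y}
  b2 li={s} lo=∅
  b3 li={y} lo=∅
  b4 li={s,y} lo=∅
  b5 li=∅ lo=∅

Interference:
  h: {r,s,y}
  r: {h,s,v,y}
  s: {h,r,v,y}
  v: {r,s}
  y: {h,r,s}

Colouring:
  lower bound: {h,r,s,y} mutually conflict ⇒ χ ≥ 4
  assign h→c2 r→c0 s→c1 v→c2 y→c3 — no edge inside a register ⇒ χ ≤ 4
  χ = 4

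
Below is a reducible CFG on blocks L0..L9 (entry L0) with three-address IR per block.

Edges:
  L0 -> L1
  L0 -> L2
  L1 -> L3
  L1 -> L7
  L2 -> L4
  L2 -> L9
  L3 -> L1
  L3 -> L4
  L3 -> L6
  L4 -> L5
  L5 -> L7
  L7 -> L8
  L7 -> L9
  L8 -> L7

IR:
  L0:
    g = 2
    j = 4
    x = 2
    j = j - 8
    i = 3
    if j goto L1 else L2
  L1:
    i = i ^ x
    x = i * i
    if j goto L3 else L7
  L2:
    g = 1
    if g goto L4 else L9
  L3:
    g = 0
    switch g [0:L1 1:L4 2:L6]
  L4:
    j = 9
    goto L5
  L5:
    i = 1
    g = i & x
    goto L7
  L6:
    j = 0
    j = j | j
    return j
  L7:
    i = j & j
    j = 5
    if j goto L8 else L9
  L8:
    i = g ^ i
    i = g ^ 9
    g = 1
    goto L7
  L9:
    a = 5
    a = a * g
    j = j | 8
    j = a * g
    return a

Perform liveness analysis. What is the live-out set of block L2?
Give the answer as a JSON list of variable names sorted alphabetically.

Answer: ["g", "j", "x"]

Working:
Block summaries:
  L0: {g,i,j,x} / ∅
  L1: {i,x} / {i,j,x}
  L2: {g} / ∅
  L3: {g} / ∅
  L4: {j} / ∅
  L5: {g,i} / {x}
  L6: {j} / ∅
  L7: {i,j} / {j}
  L8: {g,i} / {g,i}
  L9: {a,j} / {g,j}

Liveness:
  L0 li=∅ lo={g,i,j,x}
  L1 li={g,i,j,x} lo={g,i,j,x}
  L2 li={j,x} lo={g,j,x}
  L3 li={i,j,x} lo={g,i,j,x}
  L4 li={x} lo={j,x}
  L5 li={j,x} lo={g,j}
  L6 li=∅ lo=∅
  L7 li={g,j} lo={g,i,j}
  L8 li={g,i,j} lo={g,j}
  L9 li={g,j} lo=∅

live-out(L2) = ["g", "j", "x"]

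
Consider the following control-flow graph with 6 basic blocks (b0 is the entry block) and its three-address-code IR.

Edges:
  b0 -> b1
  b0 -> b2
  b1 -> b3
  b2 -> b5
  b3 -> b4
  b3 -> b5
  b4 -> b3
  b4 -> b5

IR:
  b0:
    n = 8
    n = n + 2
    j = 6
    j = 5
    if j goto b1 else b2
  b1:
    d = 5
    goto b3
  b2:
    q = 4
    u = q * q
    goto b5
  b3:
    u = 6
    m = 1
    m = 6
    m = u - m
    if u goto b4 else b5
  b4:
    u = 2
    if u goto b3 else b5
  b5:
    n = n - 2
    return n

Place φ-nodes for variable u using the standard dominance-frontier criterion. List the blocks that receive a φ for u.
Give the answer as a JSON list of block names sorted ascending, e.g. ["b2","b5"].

idom tree: b1←b0 b2←b0 b3←b1 b4←b3 b5←b0
Dom at joins:
  b3: preds {b1,b4}: {b0,b1} ∩ {b0,b1,b3,b4} = {b0,b1}; idom=b1
  b5: preds {b2,b3,b4}: {b0,b2} ∩ {b0,b1,b3} ∩ {b0,b1,b3,b4} = {b0}; idom=b0

DF derivation:
  b3←b1: walk · to b1
  b3←b4: walk b4→b3 to b1
  b5←b2: walk b2 to b0
  b5←b3: walk b3→b1 to b0
  b5←b4: walk b4→b3→b1 to b0
  DF(b0)=∅
  DF(b1)={b5}
  DF(b2)={b5}
  DF(b3)={b3,b5}
  DF(b4)={b3,b5}
  DF(b5)=∅

φ for u: defs {b2,b3,b4}
  DF⁺ = {b3,b5}

Answer: ["b3", "b5"]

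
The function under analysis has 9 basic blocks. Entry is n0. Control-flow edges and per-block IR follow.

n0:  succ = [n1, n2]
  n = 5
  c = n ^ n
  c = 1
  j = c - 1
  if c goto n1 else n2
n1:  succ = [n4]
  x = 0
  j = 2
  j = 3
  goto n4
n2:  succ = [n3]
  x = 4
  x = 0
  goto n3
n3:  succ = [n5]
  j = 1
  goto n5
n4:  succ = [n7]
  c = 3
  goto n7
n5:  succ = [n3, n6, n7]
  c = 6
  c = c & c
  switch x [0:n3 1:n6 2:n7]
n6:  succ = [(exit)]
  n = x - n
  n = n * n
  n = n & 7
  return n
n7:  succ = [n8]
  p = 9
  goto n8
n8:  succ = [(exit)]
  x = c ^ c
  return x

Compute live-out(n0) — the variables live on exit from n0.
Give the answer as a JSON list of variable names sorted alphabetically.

Answer: ["n"]

Derivation:
def/use:
  n0 def {c,j,n} use ∅
  n1 def {j,x} use ∅
  n2 def {x} use ∅
  n3 def {j} use ∅
  n4 def {c} use ∅
  n5 def {c} use {x}
  n6 def {n} use {n,x}
  n7 def {p} use ∅
  n8 def {x} use {c}

Liveness:
  n0 li=∅ lo={n}
  n1 li=∅ lo=∅
  n2 li={n} lo={n,x}
  n3 li={n,x} lo={n,x}
  n4 li=∅ lo={c}
  n5 li={n,x} lo={c,n,x}
  n6 li={n,x} lo=∅
  n7 li={c} lo={c}
  n8 li={c} lo=∅

live-out(n0) = ["n"]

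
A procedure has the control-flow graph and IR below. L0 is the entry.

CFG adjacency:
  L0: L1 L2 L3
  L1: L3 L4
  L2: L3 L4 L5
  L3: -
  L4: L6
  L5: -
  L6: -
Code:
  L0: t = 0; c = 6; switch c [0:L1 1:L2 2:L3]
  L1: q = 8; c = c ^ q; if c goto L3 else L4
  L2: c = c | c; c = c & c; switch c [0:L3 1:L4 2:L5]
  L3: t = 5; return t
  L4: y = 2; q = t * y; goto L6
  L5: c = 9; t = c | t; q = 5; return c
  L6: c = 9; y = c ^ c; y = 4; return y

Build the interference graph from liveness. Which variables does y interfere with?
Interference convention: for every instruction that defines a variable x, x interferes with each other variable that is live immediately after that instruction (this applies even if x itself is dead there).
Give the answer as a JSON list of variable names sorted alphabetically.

Answer: ["t"]

Analysis:
Block summaries:
  L0: {c,t} / ∅
  L1: {c,q} / {c}
  L2: {c} / {c}
  L3: {t} / ∅
  L4: {q,y} / {t}
  L5: {c,q,t} / {t}
  L6: {c,y} / ∅

Backward fixpoint:
  L0 li=∅ lo={c,t}
  L1 li={c,t} lo={t}
  L2 li={c,t} lo={t}
  L3 li=∅ lo=∅
  L4 li={t} lo=∅
  L5 li={t} lo=∅
  L6 li=∅ lo=∅

Interfere edges:
  c — {q,t}
  q — {c,t}
  t — {c,q,y}
  y — {t}

N(y) = ["t"]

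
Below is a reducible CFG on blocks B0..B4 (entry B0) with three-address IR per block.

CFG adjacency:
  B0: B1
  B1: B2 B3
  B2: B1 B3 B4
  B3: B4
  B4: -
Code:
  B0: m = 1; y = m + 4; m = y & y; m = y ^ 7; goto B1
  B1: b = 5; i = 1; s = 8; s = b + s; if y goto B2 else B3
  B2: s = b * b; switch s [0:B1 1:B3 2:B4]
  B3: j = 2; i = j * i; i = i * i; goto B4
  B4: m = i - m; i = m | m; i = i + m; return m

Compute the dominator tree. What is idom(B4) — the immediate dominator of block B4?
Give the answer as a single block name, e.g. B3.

Answer: B1

Working:
idom tree: B1←B0 B2←B1 B3←B1 B4←B1
Dom∩ at merges:
  B1: preds {B0,B2}: {B0} ∩ {B0,B1,B2} = {B0}; idom=B0
  B3: preds {B1,B2}: {B0,B1} ∩ {B0,B1,B2} = {B0,B1}; idom=B1
  B4: preds {B2,B3}: {B0,B1,B2} ∩ {B0,B1,B3} = {B0,B1}; idom=B1

idom(B4) = B1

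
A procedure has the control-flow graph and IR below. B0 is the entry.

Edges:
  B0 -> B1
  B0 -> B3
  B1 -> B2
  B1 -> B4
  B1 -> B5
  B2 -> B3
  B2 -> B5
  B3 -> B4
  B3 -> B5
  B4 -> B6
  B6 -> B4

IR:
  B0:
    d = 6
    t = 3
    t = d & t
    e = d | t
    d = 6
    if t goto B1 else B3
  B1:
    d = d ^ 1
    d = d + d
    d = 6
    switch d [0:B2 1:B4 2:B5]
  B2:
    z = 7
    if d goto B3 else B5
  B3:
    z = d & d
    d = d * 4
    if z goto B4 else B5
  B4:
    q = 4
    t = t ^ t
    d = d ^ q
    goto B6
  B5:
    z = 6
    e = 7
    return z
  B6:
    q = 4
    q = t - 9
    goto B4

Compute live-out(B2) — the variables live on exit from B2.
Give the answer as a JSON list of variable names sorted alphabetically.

def/use:
  B0: def={d,e,t} ue=∅
  B1: def={d} ue={d}
  B2: def={z} ue={d}
  B3: def={d,z} ue={d}
  B4: def={d,q,t} ue={d,t}
  B5: def={e,z} ue=∅
  B6: def={q} ue={t}

Backward fixpoint:
  B0: in=∅ out={d,t}
  B1: in={d,t} out={d,t}
  B2: in={d,t} out={d,t}
  B3: in={d,t} out={d,t}
  B4: in={d,t} out={d,t}
  B5: in=∅ out=∅
  B6: in={d,t} out={d,t}

live-out(B2) = ["d", "t"]

Answer: ["d", "t"]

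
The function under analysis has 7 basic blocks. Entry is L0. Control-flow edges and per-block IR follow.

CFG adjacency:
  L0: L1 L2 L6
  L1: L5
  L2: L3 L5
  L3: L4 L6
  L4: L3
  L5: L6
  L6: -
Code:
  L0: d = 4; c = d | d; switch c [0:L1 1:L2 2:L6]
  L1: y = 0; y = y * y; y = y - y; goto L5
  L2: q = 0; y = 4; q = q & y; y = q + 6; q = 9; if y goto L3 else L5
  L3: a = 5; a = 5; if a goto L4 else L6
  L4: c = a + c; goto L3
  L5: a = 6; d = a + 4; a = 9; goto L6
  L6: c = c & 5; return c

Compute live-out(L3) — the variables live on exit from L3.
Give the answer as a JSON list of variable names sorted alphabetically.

Answer: ["a", "c"]

Derivation:
Per-block:
  L0: def={c,d} ue=∅
  L1: def={y} ue=∅
  L2: def={q,y} ue=∅
  L3: def={a} ue=∅
  L4: def={c} ue={a,c}
  L5: def={a,d} ue=∅
  L6: def={c} ue={c}

Live sets:
  L0 li=∅ lo={c}
  L1 li={c} lo={c}
  L2 li={c} lo={c}
  L3 li={c} lo={a,c}
  L4 li={a,c} lo={c}
  L5 li={c} lo={c}
  L6 li={c} lo=∅

live-out(L3) = ["a", "c"]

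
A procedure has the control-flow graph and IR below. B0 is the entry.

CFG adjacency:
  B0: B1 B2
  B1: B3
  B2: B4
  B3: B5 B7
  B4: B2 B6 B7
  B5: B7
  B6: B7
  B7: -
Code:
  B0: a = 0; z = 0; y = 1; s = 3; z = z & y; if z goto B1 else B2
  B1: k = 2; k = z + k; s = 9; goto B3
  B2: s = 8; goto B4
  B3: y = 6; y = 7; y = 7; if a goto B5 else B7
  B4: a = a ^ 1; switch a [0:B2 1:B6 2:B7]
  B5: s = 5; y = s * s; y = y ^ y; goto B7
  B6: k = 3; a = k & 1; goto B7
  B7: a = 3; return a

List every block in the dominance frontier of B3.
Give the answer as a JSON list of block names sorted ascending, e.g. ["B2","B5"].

idom tree: B1←B0 B2←B0 B3←B1 B4←B2 B5←B3 B6←B4 B7←B0
Dom at joins:
  B2: preds {B0,B4}: {B0} ∩ {B0,B2,B4} = {B0}; idom=B0
  B7: preds {B3,B4,B5,B6}: {B0,B1,B3} ∩ {B0,B2,B4} ∩ {B0,B1,B3,B5} ∩ {B0,B2,B4,B6} = {B0}; idom=B0

DF derivation:
  join B2 pred B0: · stop@B0
  join B2 pred B4: B4→B2 stop@B0
  join B7 pred B3: B3→B1 stop@B0
  join B7 pred B4: B4→B2 stop@B0
  join B7 pred B5: B5→B3→B1 stop@B0
  join B7 pred B6: B6→B4→B2 stop@B0
  DF(B0)=∅
  DF(B1)={B7}
  DF(B2)={B2,B7}
  DF(B3)={B7}
  DF(B4)={B2,B7}
  DF(B5)={B7}
  DF(B6)={B7}
  DF(B7)=∅

DF(B3) = ["B7"]

Answer: ["B7"]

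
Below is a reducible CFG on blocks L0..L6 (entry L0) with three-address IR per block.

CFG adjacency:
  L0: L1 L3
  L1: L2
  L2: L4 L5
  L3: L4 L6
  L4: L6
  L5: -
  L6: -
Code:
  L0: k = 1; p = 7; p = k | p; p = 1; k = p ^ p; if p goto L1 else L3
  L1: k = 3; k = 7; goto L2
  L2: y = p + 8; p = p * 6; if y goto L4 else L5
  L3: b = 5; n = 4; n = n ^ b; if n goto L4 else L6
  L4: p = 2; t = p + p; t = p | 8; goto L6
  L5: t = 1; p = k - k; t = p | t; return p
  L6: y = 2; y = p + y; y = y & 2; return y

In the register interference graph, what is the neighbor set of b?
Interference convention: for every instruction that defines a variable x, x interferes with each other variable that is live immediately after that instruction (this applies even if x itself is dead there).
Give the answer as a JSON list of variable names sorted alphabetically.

Answer: ["n", "p"]

Analysis:
def/use:
  L0: def={k,p} ue=∅
  L1: def={k} ue=∅
  L2: def={p,y} ue={p}
  L3: def={b,n} ue=∅
  L4: def={p,t} ue=∅
  L5: def={p,t} ue={k}
  L6: def={y} ue={p}

Backward fixpoint:
  live L0: ∅→{p}
  live L1: {p}→{k,p}
  live L2: {k,p}→{k}
  live L3: {p}→{p}
  live L4: ∅→{p}
  live L5: {k}→∅
  live L6: {p}→∅

Conflict graph:
  b↔{n,p}
  k↔{p,t,y}
  n↔{b,p}
  p↔{b,k,n,t,y}
  t↔{k,p}
  y↔{k,p}

N(b) = ["n", "p"]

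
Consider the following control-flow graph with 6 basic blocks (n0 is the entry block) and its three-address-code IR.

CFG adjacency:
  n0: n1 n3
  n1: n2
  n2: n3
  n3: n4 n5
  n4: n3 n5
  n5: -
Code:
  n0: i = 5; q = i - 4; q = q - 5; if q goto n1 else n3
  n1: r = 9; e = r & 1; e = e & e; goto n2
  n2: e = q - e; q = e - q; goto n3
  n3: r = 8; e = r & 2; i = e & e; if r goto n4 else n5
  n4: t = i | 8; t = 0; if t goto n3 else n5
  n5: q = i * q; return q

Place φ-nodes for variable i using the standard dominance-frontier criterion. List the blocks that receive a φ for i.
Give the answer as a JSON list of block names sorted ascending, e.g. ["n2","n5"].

idom tree: n1←n0 n2←n1 n3←n0 n4←n3 n5←n3
Dom∩ at merges:
  n3: preds {n0,n2,n4}: {n0} ∩ {n0,n1,n2} ∩ {n0,n3,n4} = {n0}; idom=n0
  n5: preds {n3,n4}: {n0,n3} ∩ {n0,n3,n4} = {n0,n3}; idom=n3

DF walk-up:
  n3←n0: walk · to n0
  n3←n2: walk n2→n1 to n0
  n3←n4: walk n4→n3 to n0
  n5←n3: walk · to n3
  n5←n4: walk n4 to n3
  DF(n0)=∅
  DF(n1)={n3}
  DF(n2)={n3}
  DF(n3)={n3}
  DF(n4)={n3,n5}
  DF(n5)=∅

φ for i: defs {n0,n3}
  DF⁺ = {n3}

Answer: ["n3"]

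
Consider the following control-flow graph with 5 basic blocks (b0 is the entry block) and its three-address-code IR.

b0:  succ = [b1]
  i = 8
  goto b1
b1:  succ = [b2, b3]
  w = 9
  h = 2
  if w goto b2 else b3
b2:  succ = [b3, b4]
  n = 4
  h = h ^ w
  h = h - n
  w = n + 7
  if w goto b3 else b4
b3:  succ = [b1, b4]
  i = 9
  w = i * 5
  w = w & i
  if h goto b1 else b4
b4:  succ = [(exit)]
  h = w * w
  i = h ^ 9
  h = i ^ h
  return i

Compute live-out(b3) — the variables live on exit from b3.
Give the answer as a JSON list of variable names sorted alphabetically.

Answer: ["w"]

Working:
Per-block:
  b0: def={i} ue=∅
  b1: def={h,w} ue=∅
  b2: def={h,n,w} ue={h,w}
  b3: def={i,w} ue={h}
  b4: def={h,i} ue={w}

Live sets:
  live b0: ∅→∅
  live b1: ∅→{h,w}
  live b2: {h,w}→{h,w}
  live b3: {h}→{w}
  live b4: {w}→∅

live-out(b3) = ["w"]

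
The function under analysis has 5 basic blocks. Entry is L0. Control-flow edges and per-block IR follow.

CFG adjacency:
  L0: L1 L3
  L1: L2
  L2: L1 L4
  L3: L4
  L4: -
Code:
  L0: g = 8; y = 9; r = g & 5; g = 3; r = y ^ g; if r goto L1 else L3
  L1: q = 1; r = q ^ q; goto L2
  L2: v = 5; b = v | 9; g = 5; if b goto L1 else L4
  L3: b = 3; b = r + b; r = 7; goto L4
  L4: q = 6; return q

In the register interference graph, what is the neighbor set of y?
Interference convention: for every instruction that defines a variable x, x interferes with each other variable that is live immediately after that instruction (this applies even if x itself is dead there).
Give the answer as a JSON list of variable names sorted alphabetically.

Per-block:
  L0 def {g,r,y} use ∅
  L1 def {q,r} use ∅
  L2 def {b,g,v} use ∅
  L3 def {b,r} use {r}
  L4 def {q} use ∅

Backward fixpoint:
  L0 li=∅ lo={r}
  L1 li=∅ lo=∅
  L2 li=∅ lo=∅
  L3 li={r} lo=∅
  L4 li=∅ lo=∅

Interference:
  b — {g,r}
  g — {b,y}
  q — ∅
  r — {b,y}
  v — ∅
  y — {g,r}

N(y) = ["g", "r"]

Answer: ["g", "r"]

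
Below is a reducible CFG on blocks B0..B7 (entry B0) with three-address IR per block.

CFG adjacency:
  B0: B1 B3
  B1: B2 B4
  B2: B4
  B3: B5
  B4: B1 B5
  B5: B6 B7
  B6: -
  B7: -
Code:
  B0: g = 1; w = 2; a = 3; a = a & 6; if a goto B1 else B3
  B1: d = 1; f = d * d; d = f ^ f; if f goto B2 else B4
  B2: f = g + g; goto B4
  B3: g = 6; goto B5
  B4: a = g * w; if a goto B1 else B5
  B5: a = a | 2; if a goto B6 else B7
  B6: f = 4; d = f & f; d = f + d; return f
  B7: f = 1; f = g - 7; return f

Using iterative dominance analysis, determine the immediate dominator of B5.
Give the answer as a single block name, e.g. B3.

idom tree: B1←B0 B2←B1 B3←B0 B4←B1 B5←B0 B6←B5 B7←B5
Dom at joins:
  B1: preds {B0,B4}: {B0} ∩ {B0,B1,B4} = {B0}; idom=B0
  B4: preds {B1,B2}: {B0,B1} ∩ {B0,B1,B2} = {B0,B1}; idom=B1
  B5: preds {B3,B4}: {B0,B3} ∩ {B0,B1,B4} = {B0}; idom=B0

idom(B5) = B0

Answer: B0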